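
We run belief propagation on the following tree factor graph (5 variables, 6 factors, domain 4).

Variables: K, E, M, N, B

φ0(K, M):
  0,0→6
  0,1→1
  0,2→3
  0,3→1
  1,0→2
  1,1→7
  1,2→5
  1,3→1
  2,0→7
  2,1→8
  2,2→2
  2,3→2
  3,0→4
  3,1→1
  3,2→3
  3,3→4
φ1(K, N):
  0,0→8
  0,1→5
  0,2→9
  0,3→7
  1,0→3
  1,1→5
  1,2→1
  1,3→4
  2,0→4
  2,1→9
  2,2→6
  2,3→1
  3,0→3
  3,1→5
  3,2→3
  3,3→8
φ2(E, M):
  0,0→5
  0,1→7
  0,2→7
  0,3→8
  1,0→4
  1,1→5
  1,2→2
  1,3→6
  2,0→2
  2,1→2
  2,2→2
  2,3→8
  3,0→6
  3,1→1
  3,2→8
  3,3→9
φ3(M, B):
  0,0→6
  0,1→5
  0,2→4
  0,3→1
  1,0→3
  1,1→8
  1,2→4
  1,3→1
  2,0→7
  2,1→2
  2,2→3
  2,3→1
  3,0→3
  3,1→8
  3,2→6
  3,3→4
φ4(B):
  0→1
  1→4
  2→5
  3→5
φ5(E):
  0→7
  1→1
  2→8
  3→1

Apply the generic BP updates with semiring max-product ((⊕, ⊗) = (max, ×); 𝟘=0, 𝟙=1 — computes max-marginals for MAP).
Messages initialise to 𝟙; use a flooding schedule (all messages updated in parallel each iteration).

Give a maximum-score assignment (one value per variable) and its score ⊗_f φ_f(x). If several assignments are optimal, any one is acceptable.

assignment: (K=2, E=0, M=1, N=1, B=1); score = 112896

init: all messages = 𝟙 over 4 values
r1 m[φ0→K] = [6, 7, 8, 4]
r1 m[φ0→M] = [7, 8, 5, 4]
r1 m[φ1→K] = [9, 5, 9, 8]
r1 m[φ1→N] = [8, 9, 9, 8]
r1 m[φ2→E] = [8, 6, 8, 9]
r1 m[φ2→M] = [6, 7, 8, 9]
r1 m[φ3→M] = [6, 8, 7, 8]
r1 m[φ3→B] = [7, 8, 6, 4]
r1 m[φ4→B] = [1, 4, 5, 5]
r1 m[φ5→E] = [7, 1, 8, 1]
r1 m[K→φ0] = [1, 1, 1, 1]
r1 m[K→φ1] = [1, 1, 1, 1]
r1 m[E→φ2] = [1, 1, 1, 1]
r1 m[E→φ5] = [1, 1, 1, 1]
r1 m[M→φ0] = [1, 1, 1, 1]
r1 m[M→φ2] = [1, 1, 1, 1]
r1 m[M→φ3] = [1, 1, 1, 1]
r1 m[N→φ1] = [1, 1, 1, 1]
r1 m[B→φ3] = [1, 1, 1, 1]
r1 m[B→φ4] = [1, 1, 1, 1]
r2 m[φ0→K] = [6, 7, 8, 4]
r2 m[φ0→M] = [7, 8, 5, 4]
r2 m[φ1→K] = [9, 5, 9, 8]
r2 m[φ1→N] = [8, 9, 9, 8]
r2 m[φ2→E] = [8, 6, 8, 9]
r2 m[φ2→M] = [6, 7, 8, 9]
r2 m[φ3→M] = [6, 8, 7, 8]
r2 m[φ3→B] = [7, 8, 6, 4]
r2 m[φ4→B] = [1, 4, 5, 5]
r2 m[φ5→E] = [7, 1, 8, 1]
r2 m[K→φ0] = [9, 5, 9, 8]
r2 m[K→φ1] = [6, 7, 8, 4]
r2 m[E→φ2] = [7, 1, 8, 1]
r2 m[E→φ5] = [8, 6, 8, 9]
r2 m[M→φ0] = [36, 56, 56, 72]
r2 m[M→φ2] = [42, 64, 35, 32]
r2 m[M→φ3] = [42, 56, 40, 36]
r2 m[N→φ1] = [1, 1, 1, 1]
r2 m[B→φ3] = [1, 4, 5, 5]
r2 m[B→φ4] = [7, 8, 6, 4]
r3 m[φ0→K] = [216, 392, 448, 288]
r3 m[φ0→M] = [63, 72, 27, 32]
r3 m[φ1→K] = [9, 5, 9, 8]
r3 m[φ1→N] = [48, 72, 54, 42]
r3 m[φ2→E] = [448, 320, 256, 288]
r3 m[φ2→M] = [35, 49, 49, 64]
r3 m[φ3→M] = [20, 32, 15, 32]
r3 m[φ3→B] = [280, 448, 224, 144]
r3 m[φ4→B] = [1, 4, 5, 5]
r3 m[φ5→E] = [7, 1, 8, 1]
r3 m[K→φ0] = [9, 5, 9, 8]
r3 m[K→φ1] = [6, 7, 8, 4]
r3 m[E→φ2] = [7, 1, 8, 1]
r3 m[E→φ5] = [8, 6, 8, 9]
r3 m[M→φ0] = [36, 56, 56, 72]
r3 m[M→φ2] = [42, 64, 35, 32]
r3 m[M→φ3] = [42, 56, 40, 36]
r3 m[N→φ1] = [1, 1, 1, 1]
r3 m[B→φ3] = [1, 4, 5, 5]
r3 m[B→φ4] = [7, 8, 6, 4]
r4 m[φ0→K] = [216, 392, 448, 288]
r4 m[φ0→M] = [63, 72, 27, 32]
r4 m[φ1→K] = [9, 5, 9, 8]
r4 m[φ1→N] = [48, 72, 54, 42]
r4 m[φ2→E] = [448, 320, 256, 288]
r4 m[φ2→M] = [35, 49, 49, 64]
r4 m[φ3→M] = [20, 32, 15, 32]
r4 m[φ3→B] = [280, 448, 224, 144]
r4 m[φ4→B] = [1, 4, 5, 5]
r4 m[φ5→E] = [7, 1, 8, 1]
r4 m[K→φ0] = [9, 5, 9, 8]
r4 m[K→φ1] = [216, 392, 448, 288]
r4 m[E→φ2] = [7, 1, 8, 1]
r4 m[E→φ5] = [448, 320, 256, 288]
r4 m[M→φ0] = [700, 1568, 735, 2048]
r4 m[M→φ2] = [1260, 2304, 405, 1024]
r4 m[M→φ3] = [2205, 3528, 1323, 2048]
r4 m[N→φ1] = [1, 1, 1, 1]
r4 m[B→φ3] = [1, 4, 5, 5]
r4 m[B→φ4] = [280, 448, 224, 144]
r5 m[φ0→K] = [4200, 10976, 12544, 8192]
r5 m[φ0→M] = [63, 72, 27, 32]
r5 m[φ1→K] = [9, 5, 9, 8]
r5 m[φ1→N] = [1792, 4032, 2688, 2304]
r5 m[φ2→E] = [16128, 11520, 8192, 9216]
r5 m[φ2→M] = [35, 49, 49, 64]
r5 m[φ3→M] = [20, 32, 15, 32]
r5 m[φ3→B] = [13230, 28224, 14112, 8192]
r5 m[φ4→B] = [1, 4, 5, 5]
r5 m[φ5→E] = [7, 1, 8, 1]
r5 m[K→φ0] = [9, 5, 9, 8]
r5 m[K→φ1] = [216, 392, 448, 288]
r5 m[E→φ2] = [7, 1, 8, 1]
r5 m[E→φ5] = [448, 320, 256, 288]
r5 m[M→φ0] = [700, 1568, 735, 2048]
r5 m[M→φ2] = [1260, 2304, 405, 1024]
r5 m[M→φ3] = [2205, 3528, 1323, 2048]
r5 m[N→φ1] = [1, 1, 1, 1]
r5 m[B→φ3] = [1, 4, 5, 5]
r5 m[B→φ4] = [280, 448, 224, 144]
r6 m[φ0→K] = [4200, 10976, 12544, 8192]
r6 m[φ0→M] = [63, 72, 27, 32]
r6 m[φ1→K] = [9, 5, 9, 8]
r6 m[φ1→N] = [1792, 4032, 2688, 2304]
r6 m[φ2→E] = [16128, 11520, 8192, 9216]
r6 m[φ2→M] = [35, 49, 49, 64]
r6 m[φ3→M] = [20, 32, 15, 32]
r6 m[φ3→B] = [13230, 28224, 14112, 8192]
r6 m[φ4→B] = [1, 4, 5, 5]
r6 m[φ5→E] = [7, 1, 8, 1]
r6 m[K→φ0] = [9, 5, 9, 8]
r6 m[K→φ1] = [4200, 10976, 12544, 8192]
r6 m[E→φ2] = [7, 1, 8, 1]
r6 m[E→φ5] = [16128, 11520, 8192, 9216]
r6 m[M→φ0] = [700, 1568, 735, 2048]
r6 m[M→φ2] = [1260, 2304, 405, 1024]
r6 m[M→φ3] = [2205, 3528, 1323, 2048]
r6 m[N→φ1] = [1, 1, 1, 1]
r6 m[B→φ3] = [1, 4, 5, 5]
r6 m[B→φ4] = [13230, 28224, 14112, 8192]
r7 m[φ0→K] = [4200, 10976, 12544, 8192]
r7 m[φ0→M] = [63, 72, 27, 32]
r7 m[φ1→K] = [9, 5, 9, 8]
r7 m[φ1→N] = [50176, 112896, 75264, 65536]
r7 m[φ2→E] = [16128, 11520, 8192, 9216]
r7 m[φ2→M] = [35, 49, 49, 64]
r7 m[φ3→M] = [20, 32, 15, 32]
r7 m[φ3→B] = [13230, 28224, 14112, 8192]
r7 m[φ4→B] = [1, 4, 5, 5]
r7 m[φ5→E] = [7, 1, 8, 1]
r7 m[K→φ0] = [9, 5, 9, 8]
r7 m[K→φ1] = [4200, 10976, 12544, 8192]
r7 m[E→φ2] = [7, 1, 8, 1]
r7 m[E→φ5] = [16128, 11520, 8192, 9216]
r7 m[M→φ0] = [700, 1568, 735, 2048]
r7 m[M→φ2] = [1260, 2304, 405, 1024]
r7 m[M→φ3] = [2205, 3528, 1323, 2048]
r7 m[N→φ1] = [1, 1, 1, 1]
r7 m[B→φ3] = [1, 4, 5, 5]
r7 m[B→φ4] = [13230, 28224, 14112, 8192]
r8 m[φ0→K] = [4200, 10976, 12544, 8192]
r8 m[φ0→M] = [63, 72, 27, 32]
r8 m[φ1→K] = [9, 5, 9, 8]
r8 m[φ1→N] = [50176, 112896, 75264, 65536]
r8 m[φ2→E] = [16128, 11520, 8192, 9216]
r8 m[φ2→M] = [35, 49, 49, 64]
r8 m[φ3→M] = [20, 32, 15, 32]
r8 m[φ3→B] = [13230, 28224, 14112, 8192]
r8 m[φ4→B] = [1, 4, 5, 5]
r8 m[φ5→E] = [7, 1, 8, 1]
r8 m[K→φ0] = [9, 5, 9, 8]
r8 m[K→φ1] = [4200, 10976, 12544, 8192]
r8 m[E→φ2] = [7, 1, 8, 1]
r8 m[E→φ5] = [16128, 11520, 8192, 9216]
r8 m[M→φ0] = [700, 1568, 735, 2048]
r8 m[M→φ2] = [1260, 2304, 405, 1024]
r8 m[M→φ3] = [2205, 3528, 1323, 2048]
r8 m[N→φ1] = [1, 1, 1, 1]
r8 m[B→φ3] = [1, 4, 5, 5]
r8 m[B→φ4] = [13230, 28224, 14112, 8192]
fixed point reached at round 8
traceback from K: (K=2, E=0, M=1, N=1, B=1), score=112896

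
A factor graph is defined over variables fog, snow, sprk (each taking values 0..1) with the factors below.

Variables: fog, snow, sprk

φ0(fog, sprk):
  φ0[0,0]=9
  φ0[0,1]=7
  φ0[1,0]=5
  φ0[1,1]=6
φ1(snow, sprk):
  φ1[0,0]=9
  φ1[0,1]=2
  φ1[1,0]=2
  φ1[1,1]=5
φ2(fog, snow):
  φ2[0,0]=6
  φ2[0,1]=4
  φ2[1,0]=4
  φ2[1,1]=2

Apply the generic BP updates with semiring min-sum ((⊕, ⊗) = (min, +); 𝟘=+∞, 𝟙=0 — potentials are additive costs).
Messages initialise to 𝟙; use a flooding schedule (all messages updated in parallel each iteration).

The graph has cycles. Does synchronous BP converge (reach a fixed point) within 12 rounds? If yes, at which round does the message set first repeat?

NOT CONVERGED within 12 rounds

init: all messages = 𝟙 over 2 values
r1 m[φ0→fog] = [7, 5]
r1 m[φ0→sprk] = [5, 6]
r1 m[φ1→snow] = [2, 2]
r1 m[φ1→sprk] = [2, 2]
r1 m[φ2→fog] = [4, 2]
r1 m[φ2→snow] = [4, 2]
r1 m[fog→φ0] = [0, 0]
r1 m[fog→φ2] = [0, 0]
r1 m[snow→φ1] = [0, 0]
r1 m[snow→φ2] = [0, 0]
r1 m[sprk→φ0] = [0, 0]
r1 m[sprk→φ1] = [0, 0]
r2 m[φ0→fog] = [7, 5]
r2 m[φ0→sprk] = [5, 6]
r2 m[φ1→snow] = [2, 2]
r2 m[φ1→sprk] = [2, 2]
r2 m[φ2→fog] = [4, 2]
r2 m[φ2→snow] = [4, 2]
r2 m[fog→φ0] = [4, 2]
r2 m[fog→φ2] = [7, 5]
r2 m[snow→φ1] = [4, 2]
r2 m[snow→φ2] = [2, 2]
r2 m[sprk→φ0] = [2, 2]
r2 m[sprk→φ1] = [5, 6]
r3 m[φ0→fog] = [9, 7]
r3 m[φ0→sprk] = [7, 8]
r3 m[φ1→snow] = [8, 7]
r3 m[φ1→sprk] = [4, 6]
r3 m[φ2→fog] = [6, 4]
r3 m[φ2→snow] = [9, 7]
r3 m[fog→φ0] = [4, 2]
r3 m[fog→φ2] = [7, 5]
r3 m[snow→φ1] = [4, 2]
r3 m[snow→φ2] = [2, 2]
r3 m[sprk→φ0] = [2, 2]
r3 m[sprk→φ1] = [5, 6]
r4 m[φ0→fog] = [9, 7]
r4 m[φ0→sprk] = [7, 8]
r4 m[φ1→snow] = [8, 7]
r4 m[φ1→sprk] = [4, 6]
r4 m[φ2→fog] = [6, 4]
r4 m[φ2→snow] = [9, 7]
r4 m[fog→φ0] = [6, 4]
r4 m[fog→φ2] = [9, 7]
r4 m[snow→φ1] = [9, 7]
r4 m[snow→φ2] = [8, 7]
r4 m[sprk→φ0] = [4, 6]
r4 m[sprk→φ1] = [7, 8]
r5 m[φ0→fog] = [13, 9]
r5 m[φ0→sprk] = [9, 10]
r5 m[φ1→snow] = [10, 9]
r5 m[φ1→sprk] = [9, 11]
r5 m[φ2→fog] = [11, 9]
r5 m[φ2→snow] = [11, 9]
r5 m[fog→φ0] = [6, 4]
r5 m[fog→φ2] = [9, 7]
r5 m[snow→φ1] = [9, 7]
r5 m[snow→φ2] = [8, 7]
r5 m[sprk→φ0] = [4, 6]
r5 m[sprk→φ1] = [7, 8]
r6 m[φ0→fog] = [13, 9]
r6 m[φ0→sprk] = [9, 10]
r6 m[φ1→snow] = [10, 9]
r6 m[φ1→sprk] = [9, 11]
r6 m[φ2→fog] = [11, 9]
r6 m[φ2→snow] = [11, 9]
r6 m[fog→φ0] = [11, 9]
r6 m[fog→φ2] = [13, 9]
r6 m[snow→φ1] = [11, 9]
r6 m[snow→φ2] = [10, 9]
r6 m[sprk→φ0] = [9, 11]
r6 m[sprk→φ1] = [9, 10]
r7 m[φ0→fog] = [18, 14]
r7 m[φ0→sprk] = [14, 15]
r7 m[φ1→snow] = [12, 11]
r7 m[φ1→sprk] = [11, 13]
r7 m[φ2→fog] = [13, 11]
r7 m[φ2→snow] = [13, 11]
r7 m[fog→φ0] = [11, 9]
r7 m[fog→φ2] = [13, 9]
r7 m[snow→φ1] = [11, 9]
r7 m[snow→φ2] = [10, 9]
r7 m[sprk→φ0] = [9, 11]
r7 m[sprk→φ1] = [9, 10]
r8 m[φ0→fog] = [18, 14]
r8 m[φ0→sprk] = [14, 15]
r8 m[φ1→snow] = [12, 11]
r8 m[φ1→sprk] = [11, 13]
r8 m[φ2→fog] = [13, 11]
r8 m[φ2→snow] = [13, 11]
r8 m[fog→φ0] = [13, 11]
r8 m[fog→φ2] = [18, 14]
r8 m[snow→φ1] = [13, 11]
r8 m[snow→φ2] = [12, 11]
r8 m[sprk→φ0] = [11, 13]
r8 m[sprk→φ1] = [14, 15]
r9 m[φ0→fog] = [20, 16]
r9 m[φ0→sprk] = [16, 17]
r9 m[φ1→snow] = [17, 16]
r9 m[φ1→sprk] = [13, 15]
r9 m[φ2→fog] = [15, 13]
r9 m[φ2→snow] = [18, 16]
r9 m[fog→φ0] = [13, 11]
r9 m[fog→φ2] = [18, 14]
r9 m[snow→φ1] = [13, 11]
r9 m[snow→φ2] = [12, 11]
r9 m[sprk→φ0] = [11, 13]
r9 m[sprk→φ1] = [14, 15]
r10 m[φ0→fog] = [20, 16]
r10 m[φ0→sprk] = [16, 17]
r10 m[φ1→snow] = [17, 16]
r10 m[φ1→sprk] = [13, 15]
r10 m[φ2→fog] = [15, 13]
r10 m[φ2→snow] = [18, 16]
r10 m[fog→φ0] = [15, 13]
r10 m[fog→φ2] = [20, 16]
r10 m[snow→φ1] = [18, 16]
r10 m[snow→φ2] = [17, 16]
r10 m[sprk→φ0] = [13, 15]
r10 m[sprk→φ1] = [16, 17]
r11 m[φ0→fog] = [22, 18]
r11 m[φ0→sprk] = [18, 19]
r11 m[φ1→snow] = [19, 18]
r11 m[φ1→sprk] = [18, 20]
r11 m[φ2→fog] = [20, 18]
r11 m[φ2→snow] = [20, 18]
r11 m[fog→φ0] = [15, 13]
r11 m[fog→φ2] = [20, 16]
r11 m[snow→φ1] = [18, 16]
r11 m[snow→φ2] = [17, 16]
r11 m[sprk→φ0] = [13, 15]
r11 m[sprk→φ1] = [16, 17]
r12 m[φ0→fog] = [22, 18]
r12 m[φ0→sprk] = [18, 19]
r12 m[φ1→snow] = [19, 18]
r12 m[φ1→sprk] = [18, 20]
r12 m[φ2→fog] = [20, 18]
r12 m[φ2→snow] = [20, 18]
r12 m[fog→φ0] = [20, 18]
r12 m[fog→φ2] = [22, 18]
r12 m[snow→φ1] = [20, 18]
r12 m[snow→φ2] = [19, 18]
r12 m[sprk→φ0] = [18, 20]
r12 m[sprk→φ1] = [18, 19]
no fixed point within 12 rounds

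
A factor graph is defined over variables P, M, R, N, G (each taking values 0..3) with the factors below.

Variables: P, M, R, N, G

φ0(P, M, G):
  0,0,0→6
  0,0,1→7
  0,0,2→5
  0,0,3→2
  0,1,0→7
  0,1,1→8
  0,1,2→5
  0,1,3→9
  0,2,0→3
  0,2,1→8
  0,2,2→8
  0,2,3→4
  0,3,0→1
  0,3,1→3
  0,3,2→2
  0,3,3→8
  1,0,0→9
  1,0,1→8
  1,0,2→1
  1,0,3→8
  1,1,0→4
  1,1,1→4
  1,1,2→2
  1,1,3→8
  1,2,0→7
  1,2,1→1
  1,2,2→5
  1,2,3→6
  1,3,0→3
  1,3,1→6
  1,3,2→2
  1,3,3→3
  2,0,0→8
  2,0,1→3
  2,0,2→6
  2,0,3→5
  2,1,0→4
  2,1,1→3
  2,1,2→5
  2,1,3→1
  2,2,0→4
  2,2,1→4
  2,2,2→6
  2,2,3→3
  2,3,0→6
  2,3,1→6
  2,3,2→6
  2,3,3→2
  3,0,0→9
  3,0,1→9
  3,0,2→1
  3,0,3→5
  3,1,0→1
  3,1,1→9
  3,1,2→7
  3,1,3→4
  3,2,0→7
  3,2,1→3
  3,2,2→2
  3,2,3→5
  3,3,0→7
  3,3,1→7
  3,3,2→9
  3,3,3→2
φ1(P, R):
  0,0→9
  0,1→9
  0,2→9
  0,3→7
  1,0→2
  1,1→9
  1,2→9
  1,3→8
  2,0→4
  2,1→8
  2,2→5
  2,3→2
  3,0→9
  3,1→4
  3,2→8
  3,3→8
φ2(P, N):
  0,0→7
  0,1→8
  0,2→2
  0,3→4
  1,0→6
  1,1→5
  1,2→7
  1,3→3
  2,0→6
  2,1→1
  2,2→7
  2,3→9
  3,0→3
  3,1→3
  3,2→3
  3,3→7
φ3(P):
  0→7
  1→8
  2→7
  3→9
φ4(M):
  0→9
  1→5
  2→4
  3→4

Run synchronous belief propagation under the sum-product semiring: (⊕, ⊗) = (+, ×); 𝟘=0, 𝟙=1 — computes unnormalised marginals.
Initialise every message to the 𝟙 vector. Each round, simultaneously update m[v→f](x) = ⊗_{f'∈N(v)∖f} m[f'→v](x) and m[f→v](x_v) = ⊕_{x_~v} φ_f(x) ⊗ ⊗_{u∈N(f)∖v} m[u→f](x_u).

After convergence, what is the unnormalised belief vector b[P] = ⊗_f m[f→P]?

init: all messages = 𝟙 over 4 values
r1 m[φ0→P] = [86, 77, 72, 87]
r1 m[φ0→M] = [92, 81, 76, 73]
r1 m[φ0→G] = [86, 89, 72, 75]
r1 m[φ1→P] = [34, 28, 19, 29]
r1 m[φ1→R] = [24, 30, 31, 25]
r1 m[φ2→P] = [21, 21, 23, 16]
r1 m[φ2→N] = [22, 17, 19, 23]
r1 m[φ3→P] = [7, 8, 7, 9]
r1 m[φ4→M] = [9, 5, 4, 4]
r1 m[P→φ0] = [1, 1, 1, 1]
r1 m[P→φ1] = [1, 1, 1, 1]
r1 m[P→φ2] = [1, 1, 1, 1]
r1 m[P→φ3] = [1, 1, 1, 1]
r1 m[M→φ0] = [1, 1, 1, 1]
r1 m[M→φ4] = [1, 1, 1, 1]
r1 m[R→φ1] = [1, 1, 1, 1]
r1 m[N→φ2] = [1, 1, 1, 1]
r1 m[G→φ0] = [1, 1, 1, 1]
r2 m[φ0→P] = [86, 77, 72, 87]
r2 m[φ0→M] = [92, 81, 76, 73]
r2 m[φ0→G] = [86, 89, 72, 75]
r2 m[φ1→P] = [34, 28, 19, 29]
r2 m[φ1→R] = [24, 30, 31, 25]
r2 m[φ2→P] = [21, 21, 23, 16]
r2 m[φ2→N] = [22, 17, 19, 23]
r2 m[φ3→P] = [7, 8, 7, 9]
r2 m[φ4→M] = [9, 5, 4, 4]
r2 m[P→φ0] = [4998, 4704, 3059, 4176]
r2 m[P→φ1] = [12642, 12936, 11592, 12528]
r2 m[P→φ2] = [20468, 17248, 9576, 22707]
r2 m[P→φ3] = [61404, 45276, 31464, 40368]
r2 m[M→φ0] = [9, 5, 4, 4]
r2 m[M→φ4] = [92, 81, 76, 73]
r2 m[R→φ1] = [1, 1, 1, 1]
r2 m[N→φ2] = [1, 1, 1, 1]
r2 m[G→φ0] = [1, 1, 1, 1]
r3 m[φ0→P] = [473, 456, 411, 489]
r3 m[φ0→M] = [389786, 357077, 327325, 301408]
r3 m[φ0→G] = [2184834, 2243240, 1526849, 1853468]
r3 m[φ1→P] = [34, 28, 19, 29]
r3 m[φ1→R] = [298770, 373050, 388386, 315390]
r3 m[φ2→P] = [21, 21, 23, 16]
r3 m[φ2→N] = [372341, 327681, 296825, 378749]
r3 m[φ3→P] = [7, 8, 7, 9]
r3 m[φ4→M] = [9, 5, 4, 4]
r3 m[P→φ0] = [4998, 4704, 3059, 4176]
r3 m[P→φ1] = [12642, 12936, 11592, 12528]
r3 m[P→φ2] = [20468, 17248, 9576, 22707]
r3 m[P→φ3] = [61404, 45276, 31464, 40368]
r3 m[M→φ0] = [9, 5, 4, 4]
r3 m[M→φ4] = [92, 81, 76, 73]
r3 m[R→φ1] = [1, 1, 1, 1]
r3 m[N→φ2] = [1, 1, 1, 1]
r3 m[G→φ0] = [1, 1, 1, 1]
r4 m[φ0→P] = [473, 456, 411, 489]
r4 m[φ0→M] = [389786, 357077, 327325, 301408]
r4 m[φ0→G] = [2184834, 2243240, 1526849, 1853468]
r4 m[φ1→P] = [34, 28, 19, 29]
r4 m[φ1→R] = [298770, 373050, 388386, 315390]
r4 m[φ2→P] = [21, 21, 23, 16]
r4 m[φ2→N] = [372341, 327681, 296825, 378749]
r4 m[φ3→P] = [7, 8, 7, 9]
r4 m[φ4→M] = [9, 5, 4, 4]
r4 m[P→φ0] = [4998, 4704, 3059, 4176]
r4 m[P→φ1] = [69531, 76608, 66171, 70416]
r4 m[P→φ2] = [112574, 102144, 54663, 127629]
r4 m[P→φ3] = [337722, 268128, 179607, 226896]
r4 m[M→φ0] = [9, 5, 4, 4]
r4 m[M→φ4] = [389786, 357077, 327325, 301408]
r4 m[R→φ1] = [1, 1, 1, 1]
r4 m[N→φ2] = [1, 1, 1, 1]
r4 m[G→φ0] = [1, 1, 1, 1]
r5 m[φ0→P] = [473, 456, 411, 489]
r5 m[φ0→M] = [389786, 357077, 327325, 301408]
r5 m[φ0→G] = [2184834, 2243240, 1526849, 1853468]
r5 m[φ1→P] = [34, 28, 19, 29]
r5 m[φ1→R] = [1677423, 2126283, 2209434, 1795251]
r5 m[φ2→P] = [21, 21, 23, 16]
r5 m[φ2→N] = [2111747, 1848862, 1705684, 2142098]
r5 m[φ3→P] = [7, 8, 7, 9]
r5 m[φ4→M] = [9, 5, 4, 4]
r5 m[P→φ0] = [4998, 4704, 3059, 4176]
r5 m[P→φ1] = [69531, 76608, 66171, 70416]
r5 m[P→φ2] = [112574, 102144, 54663, 127629]
r5 m[P→φ3] = [337722, 268128, 179607, 226896]
r5 m[M→φ0] = [9, 5, 4, 4]
r5 m[M→φ4] = [389786, 357077, 327325, 301408]
r5 m[R→φ1] = [1, 1, 1, 1]
r5 m[N→φ2] = [1, 1, 1, 1]
r5 m[G→φ0] = [1, 1, 1, 1]
r6 m[φ0→P] = [473, 456, 411, 489]
r6 m[φ0→M] = [389786, 357077, 327325, 301408]
r6 m[φ0→G] = [2184834, 2243240, 1526849, 1853468]
r6 m[φ1→P] = [34, 28, 19, 29]
r6 m[φ1→R] = [1677423, 2126283, 2209434, 1795251]
r6 m[φ2→P] = [21, 21, 23, 16]
r6 m[φ2→N] = [2111747, 1848862, 1705684, 2142098]
r6 m[φ3→P] = [7, 8, 7, 9]
r6 m[φ4→M] = [9, 5, 4, 4]
r6 m[P→φ0] = [4998, 4704, 3059, 4176]
r6 m[P→φ1] = [69531, 76608, 66171, 70416]
r6 m[P→φ2] = [112574, 102144, 54663, 127629]
r6 m[P→φ3] = [337722, 268128, 179607, 226896]
r6 m[M→φ0] = [9, 5, 4, 4]
r6 m[M→φ4] = [389786, 357077, 327325, 301408]
r6 m[R→φ1] = [1, 1, 1, 1]
r6 m[N→φ2] = [1, 1, 1, 1]
r6 m[G→φ0] = [1, 1, 1, 1]
fixed point reached at round 6
b[P] = ⊗ incoming = [2364054, 2145024, 1257249, 2042064]

b[P] = [2364054, 2145024, 1257249, 2042064]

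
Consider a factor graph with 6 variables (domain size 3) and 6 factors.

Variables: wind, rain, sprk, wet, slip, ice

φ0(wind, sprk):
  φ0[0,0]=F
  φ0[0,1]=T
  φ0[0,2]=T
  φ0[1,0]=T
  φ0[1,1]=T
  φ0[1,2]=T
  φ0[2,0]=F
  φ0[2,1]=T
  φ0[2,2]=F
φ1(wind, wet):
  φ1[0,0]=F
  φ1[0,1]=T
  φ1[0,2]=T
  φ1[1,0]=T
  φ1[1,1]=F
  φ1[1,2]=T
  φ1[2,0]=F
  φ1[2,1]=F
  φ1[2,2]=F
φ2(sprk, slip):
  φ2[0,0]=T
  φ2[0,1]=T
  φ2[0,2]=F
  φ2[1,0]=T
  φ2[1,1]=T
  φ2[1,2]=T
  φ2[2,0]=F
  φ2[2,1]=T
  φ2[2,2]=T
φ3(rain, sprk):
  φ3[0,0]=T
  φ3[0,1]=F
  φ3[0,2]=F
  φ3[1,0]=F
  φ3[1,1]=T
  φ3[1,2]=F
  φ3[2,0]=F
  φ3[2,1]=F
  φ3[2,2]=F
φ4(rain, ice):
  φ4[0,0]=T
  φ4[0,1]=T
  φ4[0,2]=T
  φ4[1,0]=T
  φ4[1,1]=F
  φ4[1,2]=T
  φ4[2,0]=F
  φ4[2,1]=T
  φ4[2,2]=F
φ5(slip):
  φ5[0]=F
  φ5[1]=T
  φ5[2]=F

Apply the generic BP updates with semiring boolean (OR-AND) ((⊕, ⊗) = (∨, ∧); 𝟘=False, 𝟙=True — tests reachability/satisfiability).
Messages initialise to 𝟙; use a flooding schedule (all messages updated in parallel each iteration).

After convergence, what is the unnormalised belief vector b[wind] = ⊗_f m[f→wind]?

b[wind] = [T, T, F]

init: all messages = 𝟙 over 3 values
r1 m[φ0→wind] = [T, T, T]
r1 m[φ0→sprk] = [T, T, T]
r1 m[φ1→wind] = [T, T, F]
r1 m[φ1→wet] = [T, T, T]
r1 m[φ2→sprk] = [T, T, T]
r1 m[φ2→slip] = [T, T, T]
r1 m[φ3→rain] = [T, T, F]
r1 m[φ3→sprk] = [T, T, F]
r1 m[φ4→rain] = [T, T, T]
r1 m[φ4→ice] = [T, T, T]
r1 m[φ5→slip] = [F, T, F]
r1 m[wind→φ0] = [T, T, T]
r1 m[wind→φ1] = [T, T, T]
r1 m[rain→φ3] = [T, T, T]
r1 m[rain→φ4] = [T, T, T]
r1 m[sprk→φ0] = [T, T, T]
r1 m[sprk→φ2] = [T, T, T]
r1 m[sprk→φ3] = [T, T, T]
r1 m[wet→φ1] = [T, T, T]
r1 m[slip→φ2] = [T, T, T]
r1 m[slip→φ5] = [T, T, T]
r1 m[ice→φ4] = [T, T, T]
r2 m[φ0→wind] = [T, T, T]
r2 m[φ0→sprk] = [T, T, T]
r2 m[φ1→wind] = [T, T, F]
r2 m[φ1→wet] = [T, T, T]
r2 m[φ2→sprk] = [T, T, T]
r2 m[φ2→slip] = [T, T, T]
r2 m[φ3→rain] = [T, T, F]
r2 m[φ3→sprk] = [T, T, F]
r2 m[φ4→rain] = [T, T, T]
r2 m[φ4→ice] = [T, T, T]
r2 m[φ5→slip] = [F, T, F]
r2 m[wind→φ0] = [T, T, F]
r2 m[wind→φ1] = [T, T, T]
r2 m[rain→φ3] = [T, T, T]
r2 m[rain→φ4] = [T, T, F]
r2 m[sprk→φ0] = [T, T, F]
r2 m[sprk→φ2] = [T, T, F]
r2 m[sprk→φ3] = [T, T, T]
r2 m[wet→φ1] = [T, T, T]
r2 m[slip→φ2] = [F, T, F]
r2 m[slip→φ5] = [T, T, T]
r2 m[ice→φ4] = [T, T, T]
r3 m[φ0→wind] = [T, T, T]
r3 m[φ0→sprk] = [T, T, T]
r3 m[φ1→wind] = [T, T, F]
r3 m[φ1→wet] = [T, T, T]
r3 m[φ2→sprk] = [T, T, T]
r3 m[φ2→slip] = [T, T, T]
r3 m[φ3→rain] = [T, T, F]
r3 m[φ3→sprk] = [T, T, F]
r3 m[φ4→rain] = [T, T, T]
r3 m[φ4→ice] = [T, T, T]
r3 m[φ5→slip] = [F, T, F]
r3 m[wind→φ0] = [T, T, F]
r3 m[wind→φ1] = [T, T, T]
r3 m[rain→φ3] = [T, T, T]
r3 m[rain→φ4] = [T, T, F]
r3 m[sprk→φ0] = [T, T, F]
r3 m[sprk→φ2] = [T, T, F]
r3 m[sprk→φ3] = [T, T, T]
r3 m[wet→φ1] = [T, T, T]
r3 m[slip→φ2] = [F, T, F]
r3 m[slip→φ5] = [T, T, T]
r3 m[ice→φ4] = [T, T, T]
fixed point reached at round 3
b[wind] = ⊗ incoming = [T, T, F]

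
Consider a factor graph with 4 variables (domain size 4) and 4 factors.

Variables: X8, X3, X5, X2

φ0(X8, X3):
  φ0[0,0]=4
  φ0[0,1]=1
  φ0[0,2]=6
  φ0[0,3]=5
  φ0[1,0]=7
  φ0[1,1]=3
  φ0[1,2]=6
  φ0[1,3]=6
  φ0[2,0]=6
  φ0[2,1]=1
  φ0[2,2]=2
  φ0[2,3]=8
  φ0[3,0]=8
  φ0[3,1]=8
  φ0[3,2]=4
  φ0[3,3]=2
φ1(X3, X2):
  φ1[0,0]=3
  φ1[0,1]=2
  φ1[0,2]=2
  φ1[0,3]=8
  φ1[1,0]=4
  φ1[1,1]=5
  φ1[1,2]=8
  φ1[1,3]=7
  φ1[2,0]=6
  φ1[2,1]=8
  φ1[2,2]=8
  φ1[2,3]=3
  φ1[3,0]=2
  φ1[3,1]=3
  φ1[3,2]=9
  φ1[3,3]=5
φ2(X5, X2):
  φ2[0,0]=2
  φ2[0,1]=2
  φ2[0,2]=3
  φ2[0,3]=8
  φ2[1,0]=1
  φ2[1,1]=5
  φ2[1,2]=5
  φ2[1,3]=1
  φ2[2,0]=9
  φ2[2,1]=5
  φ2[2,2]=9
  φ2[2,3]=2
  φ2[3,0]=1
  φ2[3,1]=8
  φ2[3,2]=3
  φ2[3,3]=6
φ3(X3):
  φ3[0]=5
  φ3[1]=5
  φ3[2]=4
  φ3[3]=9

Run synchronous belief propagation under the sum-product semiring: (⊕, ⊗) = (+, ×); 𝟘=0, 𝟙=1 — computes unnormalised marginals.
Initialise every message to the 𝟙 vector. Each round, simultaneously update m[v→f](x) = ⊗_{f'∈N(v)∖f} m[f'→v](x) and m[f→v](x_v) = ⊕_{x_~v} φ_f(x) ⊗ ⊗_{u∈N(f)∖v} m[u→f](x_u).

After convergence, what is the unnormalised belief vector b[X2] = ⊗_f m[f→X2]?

init: all messages = 𝟙 over 4 values
r1 m[φ0→X8] = [16, 22, 17, 22]
r1 m[φ0→X3] = [25, 13, 18, 21]
r1 m[φ1→X3] = [15, 24, 25, 19]
r1 m[φ1→X2] = [15, 18, 27, 23]
r1 m[φ2→X5] = [15, 12, 25, 18]
r1 m[φ2→X2] = [13, 20, 20, 17]
r1 m[φ3→X3] = [5, 5, 4, 9]
r1 m[X8→φ0] = [1, 1, 1, 1]
r1 m[X3→φ0] = [1, 1, 1, 1]
r1 m[X3→φ1] = [1, 1, 1, 1]
r1 m[X3→φ3] = [1, 1, 1, 1]
r1 m[X5→φ2] = [1, 1, 1, 1]
r1 m[X2→φ1] = [1, 1, 1, 1]
r1 m[X2→φ2] = [1, 1, 1, 1]
r2 m[φ0→X8] = [16, 22, 17, 22]
r2 m[φ0→X3] = [25, 13, 18, 21]
r2 m[φ1→X3] = [15, 24, 25, 19]
r2 m[φ1→X2] = [15, 18, 27, 23]
r2 m[φ2→X5] = [15, 12, 25, 18]
r2 m[φ2→X2] = [13, 20, 20, 17]
r2 m[φ3→X3] = [5, 5, 4, 9]
r2 m[X8→φ0] = [1, 1, 1, 1]
r2 m[X3→φ0] = [75, 120, 100, 171]
r2 m[X3→φ1] = [125, 65, 72, 189]
r2 m[X3→φ3] = [375, 312, 450, 399]
r2 m[X5→φ2] = [1, 1, 1, 1]
r2 m[X2→φ1] = [13, 20, 20, 17]
r2 m[X2→φ2] = [15, 18, 27, 23]
r3 m[φ0→X8] = [1875, 2511, 2138, 2302]
r3 m[φ0→X3] = [25, 13, 18, 21]
r3 m[φ1→X3] = [255, 431, 449, 351]
r3 m[φ1→X2] = [1445, 1718, 3047, 2616]
r3 m[φ2→X5] = [331, 263, 514, 378]
r3 m[φ2→X2] = [13, 20, 20, 17]
r3 m[φ3→X3] = [5, 5, 4, 9]
r3 m[X8→φ0] = [1, 1, 1, 1]
r3 m[X3→φ0] = [75, 120, 100, 171]
r3 m[X3→φ1] = [125, 65, 72, 189]
r3 m[X3→φ3] = [375, 312, 450, 399]
r3 m[X5→φ2] = [1, 1, 1, 1]
r3 m[X2→φ1] = [13, 20, 20, 17]
r3 m[X2→φ2] = [15, 18, 27, 23]
r4 m[φ0→X8] = [1875, 2511, 2138, 2302]
r4 m[φ0→X3] = [25, 13, 18, 21]
r4 m[φ1→X3] = [255, 431, 449, 351]
r4 m[φ1→X2] = [1445, 1718, 3047, 2616]
r4 m[φ2→X5] = [331, 263, 514, 378]
r4 m[φ2→X2] = [13, 20, 20, 17]
r4 m[φ3→X3] = [5, 5, 4, 9]
r4 m[X8→φ0] = [1, 1, 1, 1]
r4 m[X3→φ0] = [1275, 2155, 1796, 3159]
r4 m[X3→φ1] = [125, 65, 72, 189]
r4 m[X3→φ3] = [6375, 5603, 8082, 7371]
r4 m[X5→φ2] = [1, 1, 1, 1]
r4 m[X2→φ1] = [13, 20, 20, 17]
r4 m[X2→φ2] = [1445, 1718, 3047, 2616]
r5 m[φ0→X8] = [33826, 45120, 38669, 40942]
r5 m[φ0→X3] = [25, 13, 18, 21]
r5 m[φ1→X3] = [255, 431, 449, 351]
r5 m[φ1→X2] = [1445, 1718, 3047, 2616]
r5 m[φ2→X5] = [36395, 27886, 54250, 40026]
r5 m[φ2→X2] = [13, 20, 20, 17]
r5 m[φ3→X3] = [5, 5, 4, 9]
r5 m[X8→φ0] = [1, 1, 1, 1]
r5 m[X3→φ0] = [1275, 2155, 1796, 3159]
r5 m[X3→φ1] = [125, 65, 72, 189]
r5 m[X3→φ3] = [6375, 5603, 8082, 7371]
r5 m[X5→φ2] = [1, 1, 1, 1]
r5 m[X2→φ1] = [13, 20, 20, 17]
r5 m[X2→φ2] = [1445, 1718, 3047, 2616]
r6 m[φ0→X8] = [33826, 45120, 38669, 40942]
r6 m[φ0→X3] = [25, 13, 18, 21]
r6 m[φ1→X3] = [255, 431, 449, 351]
r6 m[φ1→X2] = [1445, 1718, 3047, 2616]
r6 m[φ2→X5] = [36395, 27886, 54250, 40026]
r6 m[φ2→X2] = [13, 20, 20, 17]
r6 m[φ3→X3] = [5, 5, 4, 9]
r6 m[X8→φ0] = [1, 1, 1, 1]
r6 m[X3→φ0] = [1275, 2155, 1796, 3159]
r6 m[X3→φ1] = [125, 65, 72, 189]
r6 m[X3→φ3] = [6375, 5603, 8082, 7371]
r6 m[X5→φ2] = [1, 1, 1, 1]
r6 m[X2→φ1] = [13, 20, 20, 17]
r6 m[X2→φ2] = [1445, 1718, 3047, 2616]
fixed point reached at round 6
b[X2] = ⊗ incoming = [18785, 34360, 60940, 44472]

b[X2] = [18785, 34360, 60940, 44472]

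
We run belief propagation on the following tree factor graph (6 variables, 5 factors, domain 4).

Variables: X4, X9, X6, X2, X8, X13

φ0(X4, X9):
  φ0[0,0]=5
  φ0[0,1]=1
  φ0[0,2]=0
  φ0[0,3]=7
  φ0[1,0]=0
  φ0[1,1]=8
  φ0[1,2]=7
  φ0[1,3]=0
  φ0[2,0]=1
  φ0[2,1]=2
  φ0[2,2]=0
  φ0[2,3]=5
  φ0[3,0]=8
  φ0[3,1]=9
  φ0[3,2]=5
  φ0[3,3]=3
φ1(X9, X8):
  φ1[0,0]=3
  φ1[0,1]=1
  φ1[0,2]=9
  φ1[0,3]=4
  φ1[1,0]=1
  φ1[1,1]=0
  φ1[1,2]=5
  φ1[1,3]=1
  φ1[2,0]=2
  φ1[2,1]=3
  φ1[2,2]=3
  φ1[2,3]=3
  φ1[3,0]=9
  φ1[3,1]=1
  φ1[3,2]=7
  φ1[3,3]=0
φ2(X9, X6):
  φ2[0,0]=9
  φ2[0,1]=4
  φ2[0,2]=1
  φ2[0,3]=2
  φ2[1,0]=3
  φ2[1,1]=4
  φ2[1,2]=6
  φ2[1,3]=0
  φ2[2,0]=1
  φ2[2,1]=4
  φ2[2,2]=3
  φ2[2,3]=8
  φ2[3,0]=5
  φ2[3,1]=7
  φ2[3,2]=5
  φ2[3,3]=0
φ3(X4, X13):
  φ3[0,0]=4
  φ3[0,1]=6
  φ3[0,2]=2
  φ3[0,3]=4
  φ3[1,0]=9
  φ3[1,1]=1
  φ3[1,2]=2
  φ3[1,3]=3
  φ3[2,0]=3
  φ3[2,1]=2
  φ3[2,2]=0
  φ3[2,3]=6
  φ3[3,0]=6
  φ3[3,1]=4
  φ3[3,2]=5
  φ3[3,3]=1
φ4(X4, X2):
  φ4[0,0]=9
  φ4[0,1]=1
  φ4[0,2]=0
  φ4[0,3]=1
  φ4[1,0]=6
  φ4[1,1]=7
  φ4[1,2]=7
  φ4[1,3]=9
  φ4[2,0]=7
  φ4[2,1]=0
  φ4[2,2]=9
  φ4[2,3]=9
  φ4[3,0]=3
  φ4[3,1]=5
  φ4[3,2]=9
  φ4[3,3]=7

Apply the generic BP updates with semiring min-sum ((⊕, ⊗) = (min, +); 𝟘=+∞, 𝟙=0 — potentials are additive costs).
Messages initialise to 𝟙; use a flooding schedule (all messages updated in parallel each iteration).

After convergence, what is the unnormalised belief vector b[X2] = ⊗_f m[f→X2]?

init: all messages = 𝟙 over 4 values
r1 m[φ0→X4] = [0, 0, 0, 3]
r1 m[φ0→X9] = [0, 1, 0, 0]
r1 m[φ1→X9] = [1, 0, 2, 0]
r1 m[φ1→X8] = [1, 0, 3, 0]
r1 m[φ2→X9] = [1, 0, 1, 0]
r1 m[φ2→X6] = [1, 4, 1, 0]
r1 m[φ3→X4] = [2, 1, 0, 1]
r1 m[φ3→X13] = [3, 1, 0, 1]
r1 m[φ4→X4] = [0, 6, 0, 3]
r1 m[φ4→X2] = [3, 0, 0, 1]
r1 m[X4→φ0] = [0, 0, 0, 0]
r1 m[X4→φ3] = [0, 0, 0, 0]
r1 m[X4→φ4] = [0, 0, 0, 0]
r1 m[X9→φ0] = [0, 0, 0, 0]
r1 m[X9→φ1] = [0, 0, 0, 0]
r1 m[X9→φ2] = [0, 0, 0, 0]
r1 m[X6→φ2] = [0, 0, 0, 0]
r1 m[X2→φ4] = [0, 0, 0, 0]
r1 m[X8→φ1] = [0, 0, 0, 0]
r1 m[X13→φ3] = [0, 0, 0, 0]
r2 m[φ0→X4] = [0, 0, 0, 3]
r2 m[φ0→X9] = [0, 1, 0, 0]
r2 m[φ1→X9] = [1, 0, 2, 0]
r2 m[φ1→X8] = [1, 0, 3, 0]
r2 m[φ2→X9] = [1, 0, 1, 0]
r2 m[φ2→X6] = [1, 4, 1, 0]
r2 m[φ3→X4] = [2, 1, 0, 1]
r2 m[φ3→X13] = [3, 1, 0, 1]
r2 m[φ4→X4] = [0, 6, 0, 3]
r2 m[φ4→X2] = [3, 0, 0, 1]
r2 m[X4→φ0] = [2, 7, 0, 4]
r2 m[X4→φ3] = [0, 6, 0, 6]
r2 m[X4→φ4] = [2, 1, 0, 4]
r2 m[X9→φ0] = [2, 0, 3, 0]
r2 m[X9→φ1] = [1, 1, 1, 0]
r2 m[X9→φ2] = [1, 1, 2, 0]
r2 m[X6→φ2] = [0, 0, 0, 0]
r2 m[X2→φ4] = [0, 0, 0, 0]
r2 m[X8→φ1] = [0, 0, 0, 0]
r2 m[X13→φ3] = [0, 0, 0, 0]
r3 m[φ0→X4] = [1, 0, 2, 3]
r3 m[φ0→X9] = [1, 2, 0, 5]
r3 m[φ1→X9] = [1, 0, 2, 0]
r3 m[φ1→X8] = [2, 1, 4, 0]
r3 m[φ2→X9] = [1, 0, 1, 0]
r3 m[φ2→X6] = [3, 5, 2, 0]
r3 m[φ3→X4] = [2, 1, 0, 1]
r3 m[φ3→X13] = [3, 2, 0, 4]
r3 m[φ4→X4] = [0, 6, 0, 3]
r3 m[φ4→X2] = [7, 0, 2, 3]
r3 m[X4→φ0] = [2, 7, 0, 4]
r3 m[X4→φ3] = [0, 6, 0, 6]
r3 m[X4→φ4] = [2, 1, 0, 4]
r3 m[X9→φ0] = [2, 0, 3, 0]
r3 m[X9→φ1] = [1, 1, 1, 0]
r3 m[X9→φ2] = [1, 1, 2, 0]
r3 m[X6→φ2] = [0, 0, 0, 0]
r3 m[X2→φ4] = [0, 0, 0, 0]
r3 m[X8→φ1] = [0, 0, 0, 0]
r3 m[X13→φ3] = [0, 0, 0, 0]
r4 m[φ0→X4] = [1, 0, 2, 3]
r4 m[φ0→X9] = [1, 2, 0, 5]
r4 m[φ1→X9] = [1, 0, 2, 0]
r4 m[φ1→X8] = [2, 1, 4, 0]
r4 m[φ2→X9] = [1, 0, 1, 0]
r4 m[φ2→X6] = [3, 5, 2, 0]
r4 m[φ3→X4] = [2, 1, 0, 1]
r4 m[φ3→X13] = [3, 2, 0, 4]
r4 m[φ4→X4] = [0, 6, 0, 3]
r4 m[φ4→X2] = [7, 0, 2, 3]
r4 m[X4→φ0] = [2, 7, 0, 4]
r4 m[X4→φ3] = [1, 6, 2, 6]
r4 m[X4→φ4] = [3, 1, 2, 4]
r4 m[X9→φ0] = [2, 0, 3, 0]
r4 m[X9→φ1] = [2, 2, 1, 5]
r4 m[X9→φ2] = [2, 2, 2, 5]
r4 m[X6→φ2] = [0, 0, 0, 0]
r4 m[X2→φ4] = [0, 0, 0, 0]
r4 m[X8→φ1] = [0, 0, 0, 0]
r4 m[X13→φ3] = [0, 0, 0, 0]
r5 m[φ0→X4] = [1, 0, 2, 3]
r5 m[φ0→X9] = [1, 2, 0, 5]
r5 m[φ1→X9] = [1, 0, 2, 0]
r5 m[φ1→X8] = [3, 2, 4, 3]
r5 m[φ2→X9] = [1, 0, 1, 0]
r5 m[φ2→X6] = [3, 6, 3, 2]
r5 m[φ3→X4] = [2, 1, 0, 1]
r5 m[φ3→X13] = [5, 4, 2, 5]
r5 m[φ4→X4] = [0, 6, 0, 3]
r5 m[φ4→X2] = [7, 2, 3, 4]
r5 m[X4→φ0] = [2, 7, 0, 4]
r5 m[X4→φ3] = [1, 6, 2, 6]
r5 m[X4→φ4] = [3, 1, 2, 4]
r5 m[X9→φ0] = [2, 0, 3, 0]
r5 m[X9→φ1] = [2, 2, 1, 5]
r5 m[X9→φ2] = [2, 2, 2, 5]
r5 m[X6→φ2] = [0, 0, 0, 0]
r5 m[X2→φ4] = [0, 0, 0, 0]
r5 m[X8→φ1] = [0, 0, 0, 0]
r5 m[X13→φ3] = [0, 0, 0, 0]
r6 m[φ0→X4] = [1, 0, 2, 3]
r6 m[φ0→X9] = [1, 2, 0, 5]
r6 m[φ1→X9] = [1, 0, 2, 0]
r6 m[φ1→X8] = [3, 2, 4, 3]
r6 m[φ2→X9] = [1, 0, 1, 0]
r6 m[φ2→X6] = [3, 6, 3, 2]
r6 m[φ3→X4] = [2, 1, 0, 1]
r6 m[φ3→X13] = [5, 4, 2, 5]
r6 m[φ4→X4] = [0, 6, 0, 3]
r6 m[φ4→X2] = [7, 2, 3, 4]
r6 m[X4→φ0] = [2, 7, 0, 4]
r6 m[X4→φ3] = [1, 6, 2, 6]
r6 m[X4→φ4] = [3, 1, 2, 4]
r6 m[X9→φ0] = [2, 0, 3, 0]
r6 m[X9→φ1] = [2, 2, 1, 5]
r6 m[X9→φ2] = [2, 2, 2, 5]
r6 m[X6→φ2] = [0, 0, 0, 0]
r6 m[X2→φ4] = [0, 0, 0, 0]
r6 m[X8→φ1] = [0, 0, 0, 0]
r6 m[X13→φ3] = [0, 0, 0, 0]
fixed point reached at round 6
b[X2] = ⊗ incoming = [7, 2, 3, 4]

b[X2] = [7, 2, 3, 4]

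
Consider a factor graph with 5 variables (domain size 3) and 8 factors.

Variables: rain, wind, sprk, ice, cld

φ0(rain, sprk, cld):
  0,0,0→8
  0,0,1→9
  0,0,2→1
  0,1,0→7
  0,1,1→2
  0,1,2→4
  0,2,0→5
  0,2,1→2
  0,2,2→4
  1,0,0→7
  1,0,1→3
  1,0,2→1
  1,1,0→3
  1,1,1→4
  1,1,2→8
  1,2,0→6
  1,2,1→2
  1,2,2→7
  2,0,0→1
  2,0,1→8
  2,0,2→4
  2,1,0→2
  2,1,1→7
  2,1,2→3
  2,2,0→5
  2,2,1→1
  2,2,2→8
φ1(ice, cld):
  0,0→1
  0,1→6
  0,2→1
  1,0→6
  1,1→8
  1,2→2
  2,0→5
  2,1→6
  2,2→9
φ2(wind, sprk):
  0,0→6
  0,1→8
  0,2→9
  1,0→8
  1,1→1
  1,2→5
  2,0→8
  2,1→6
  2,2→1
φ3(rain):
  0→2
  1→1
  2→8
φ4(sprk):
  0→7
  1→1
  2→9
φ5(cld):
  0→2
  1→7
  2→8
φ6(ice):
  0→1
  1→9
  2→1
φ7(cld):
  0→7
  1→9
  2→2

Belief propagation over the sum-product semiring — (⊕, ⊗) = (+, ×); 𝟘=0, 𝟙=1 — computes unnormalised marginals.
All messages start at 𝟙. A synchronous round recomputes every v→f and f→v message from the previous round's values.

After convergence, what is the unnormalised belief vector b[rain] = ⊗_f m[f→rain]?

b[rain] = [21900368, 6361096, 74330816]

init: all messages = 𝟙 over 3 values
r1 m[φ0→rain] = [42, 41, 39]
r1 m[φ0→sprk] = [42, 40, 40]
r1 m[φ0→cld] = [44, 38, 40]
r1 m[φ1→ice] = [8, 16, 20]
r1 m[φ1→cld] = [12, 20, 12]
r1 m[φ2→wind] = [23, 14, 15]
r1 m[φ2→sprk] = [22, 15, 15]
r1 m[φ3→rain] = [2, 1, 8]
r1 m[φ4→sprk] = [7, 1, 9]
r1 m[φ5→cld] = [2, 7, 8]
r1 m[φ6→ice] = [1, 9, 1]
r1 m[φ7→cld] = [7, 9, 2]
r1 m[rain→φ0] = [1, 1, 1]
r1 m[rain→φ3] = [1, 1, 1]
r1 m[wind→φ2] = [1, 1, 1]
r1 m[sprk→φ0] = [1, 1, 1]
r1 m[sprk→φ2] = [1, 1, 1]
r1 m[sprk→φ4] = [1, 1, 1]
r1 m[ice→φ1] = [1, 1, 1]
r1 m[ice→φ6] = [1, 1, 1]
r1 m[cld→φ0] = [1, 1, 1]
r1 m[cld→φ1] = [1, 1, 1]
r1 m[cld→φ5] = [1, 1, 1]
r1 m[cld→φ7] = [1, 1, 1]
r2 m[φ0→rain] = [42, 41, 39]
r2 m[φ0→sprk] = [42, 40, 40]
r2 m[φ0→cld] = [44, 38, 40]
r2 m[φ1→ice] = [8, 16, 20]
r2 m[φ1→cld] = [12, 20, 12]
r2 m[φ2→wind] = [23, 14, 15]
r2 m[φ2→sprk] = [22, 15, 15]
r2 m[φ3→rain] = [2, 1, 8]
r2 m[φ4→sprk] = [7, 1, 9]
r2 m[φ5→cld] = [2, 7, 8]
r2 m[φ6→ice] = [1, 9, 1]
r2 m[φ7→cld] = [7, 9, 2]
r2 m[rain→φ0] = [2, 1, 8]
r2 m[rain→φ3] = [42, 41, 39]
r2 m[wind→φ2] = [1, 1, 1]
r2 m[sprk→φ0] = [154, 15, 135]
r2 m[sprk→φ2] = [294, 40, 360]
r2 m[sprk→φ4] = [924, 600, 600]
r2 m[ice→φ1] = [1, 9, 1]
r2 m[ice→φ6] = [8, 16, 20]
r2 m[cld→φ0] = [168, 1260, 192]
r2 m[cld→φ1] = [616, 2394, 640]
r2 m[cld→φ5] = [3696, 6840, 960]
r2 m[cld→φ7] = [1056, 5320, 3840]
r3 m[φ0→rain] = [2607144, 1556712, 2333304]
r3 m[φ0→sprk] = [119028, 93864, 42216]
r3 m[φ0→cld] = [12829, 15940, 16655]
r3 m[φ1→ice] = [15620, 24128, 23204]
r3 m[φ1→cld] = [60, 84, 28]
r3 m[φ2→wind] = [5324, 4192, 2952]
r3 m[φ2→sprk] = [22, 15, 15]
r3 m[φ3→rain] = [2, 1, 8]
r3 m[φ4→sprk] = [7, 1, 9]
r3 m[φ5→cld] = [2, 7, 8]
r3 m[φ6→ice] = [1, 9, 1]
r3 m[φ7→cld] = [7, 9, 2]
r3 m[rain→φ0] = [2, 1, 8]
r3 m[rain→φ3] = [42, 41, 39]
r3 m[wind→φ2] = [1, 1, 1]
r3 m[sprk→φ0] = [154, 15, 135]
r3 m[sprk→φ2] = [294, 40, 360]
r3 m[sprk→φ4] = [924, 600, 600]
r3 m[ice→φ1] = [1, 9, 1]
r3 m[ice→φ6] = [8, 16, 20]
r3 m[cld→φ0] = [168, 1260, 192]
r3 m[cld→φ1] = [616, 2394, 640]
r3 m[cld→φ5] = [3696, 6840, 960]
r3 m[cld→φ7] = [1056, 5320, 3840]
r4 m[φ0→rain] = [2607144, 1556712, 2333304]
r4 m[φ0→sprk] = [119028, 93864, 42216]
r4 m[φ0→cld] = [12829, 15940, 16655]
r4 m[φ1→ice] = [15620, 24128, 23204]
r4 m[φ1→cld] = [60, 84, 28]
r4 m[φ2→wind] = [5324, 4192, 2952]
r4 m[φ2→sprk] = [22, 15, 15]
r4 m[φ3→rain] = [2, 1, 8]
r4 m[φ4→sprk] = [7, 1, 9]
r4 m[φ5→cld] = [2, 7, 8]
r4 m[φ6→ice] = [1, 9, 1]
r4 m[φ7→cld] = [7, 9, 2]
r4 m[rain→φ0] = [2, 1, 8]
r4 m[rain→φ3] = [2607144, 1556712, 2333304]
r4 m[wind→φ2] = [1, 1, 1]
r4 m[sprk→φ0] = [154, 15, 135]
r4 m[sprk→φ2] = [833196, 93864, 379944]
r4 m[sprk→φ4] = [2618616, 1407960, 633240]
r4 m[ice→φ1] = [1, 9, 1]
r4 m[ice→φ6] = [15620, 24128, 23204]
r4 m[cld→φ0] = [840, 5292, 448]
r4 m[cld→φ1] = [179606, 1004220, 266480]
r4 m[cld→φ5] = [5388180, 12050640, 932680]
r4 m[cld→φ7] = [1539480, 9372720, 3730720]
r5 m[φ0→rain] = [10950184, 6361096, 9291352]
r5 m[φ0→sprk] = [491540, 384328, 156520]
r5 m[φ0→cld] = [12829, 15940, 16655]
r5 m[φ1→ice] = [6471406, 9644356, 9321670]
r5 m[φ1→cld] = [60, 84, 28]
r5 m[φ2→wind] = [9169584, 8659152, 7608696]
r5 m[φ2→sprk] = [22, 15, 15]
r5 m[φ3→rain] = [2, 1, 8]
r5 m[φ4→sprk] = [7, 1, 9]
r5 m[φ5→cld] = [2, 7, 8]
r5 m[φ6→ice] = [1, 9, 1]
r5 m[φ7→cld] = [7, 9, 2]
r5 m[rain→φ0] = [2, 1, 8]
r5 m[rain→φ3] = [2607144, 1556712, 2333304]
r5 m[wind→φ2] = [1, 1, 1]
r5 m[sprk→φ0] = [154, 15, 135]
r5 m[sprk→φ2] = [833196, 93864, 379944]
r5 m[sprk→φ4] = [2618616, 1407960, 633240]
r5 m[ice→φ1] = [1, 9, 1]
r5 m[ice→φ6] = [15620, 24128, 23204]
r5 m[cld→φ0] = [840, 5292, 448]
r5 m[cld→φ1] = [179606, 1004220, 266480]
r5 m[cld→φ5] = [5388180, 12050640, 932680]
r5 m[cld→φ7] = [1539480, 9372720, 3730720]
r6 m[φ0→rain] = [10950184, 6361096, 9291352]
r6 m[φ0→sprk] = [491540, 384328, 156520]
r6 m[φ0→cld] = [12829, 15940, 16655]
r6 m[φ1→ice] = [6471406, 9644356, 9321670]
r6 m[φ1→cld] = [60, 84, 28]
r6 m[φ2→wind] = [9169584, 8659152, 7608696]
r6 m[φ2→sprk] = [22, 15, 15]
r6 m[φ3→rain] = [2, 1, 8]
r6 m[φ4→sprk] = [7, 1, 9]
r6 m[φ5→cld] = [2, 7, 8]
r6 m[φ6→ice] = [1, 9, 1]
r6 m[φ7→cld] = [7, 9, 2]
r6 m[rain→φ0] = [2, 1, 8]
r6 m[rain→φ3] = [10950184, 6361096, 9291352]
r6 m[wind→φ2] = [1, 1, 1]
r6 m[sprk→φ0] = [154, 15, 135]
r6 m[sprk→φ2] = [3440780, 384328, 1408680]
r6 m[sprk→φ4] = [10813880, 5764920, 2347800]
r6 m[ice→φ1] = [1, 9, 1]
r6 m[ice→φ6] = [6471406, 9644356, 9321670]
r6 m[cld→φ0] = [840, 5292, 448]
r6 m[cld→φ1] = [179606, 1004220, 266480]
r6 m[cld→φ5] = [5388180, 12050640, 932680]
r6 m[cld→φ7] = [1539480, 9372720, 3730720]
r7 m[φ0→rain] = [10950184, 6361096, 9291352]
r7 m[φ0→sprk] = [491540, 384328, 156520]
r7 m[φ0→cld] = [12829, 15940, 16655]
r7 m[φ1→ice] = [6471406, 9644356, 9321670]
r7 m[φ1→cld] = [60, 84, 28]
r7 m[φ2→wind] = [36397424, 34953968, 31240888]
r7 m[φ2→sprk] = [22, 15, 15]
r7 m[φ3→rain] = [2, 1, 8]
r7 m[φ4→sprk] = [7, 1, 9]
r7 m[φ5→cld] = [2, 7, 8]
r7 m[φ6→ice] = [1, 9, 1]
r7 m[φ7→cld] = [7, 9, 2]
r7 m[rain→φ0] = [2, 1, 8]
r7 m[rain→φ3] = [10950184, 6361096, 9291352]
r7 m[wind→φ2] = [1, 1, 1]
r7 m[sprk→φ0] = [154, 15, 135]
r7 m[sprk→φ2] = [3440780, 384328, 1408680]
r7 m[sprk→φ4] = [10813880, 5764920, 2347800]
r7 m[ice→φ1] = [1, 9, 1]
r7 m[ice→φ6] = [6471406, 9644356, 9321670]
r7 m[cld→φ0] = [840, 5292, 448]
r7 m[cld→φ1] = [179606, 1004220, 266480]
r7 m[cld→φ5] = [5388180, 12050640, 932680]
r7 m[cld→φ7] = [1539480, 9372720, 3730720]
r8 m[φ0→rain] = [10950184, 6361096, 9291352]
r8 m[φ0→sprk] = [491540, 384328, 156520]
r8 m[φ0→cld] = [12829, 15940, 16655]
r8 m[φ1→ice] = [6471406, 9644356, 9321670]
r8 m[φ1→cld] = [60, 84, 28]
r8 m[φ2→wind] = [36397424, 34953968, 31240888]
r8 m[φ2→sprk] = [22, 15, 15]
r8 m[φ3→rain] = [2, 1, 8]
r8 m[φ4→sprk] = [7, 1, 9]
r8 m[φ5→cld] = [2, 7, 8]
r8 m[φ6→ice] = [1, 9, 1]
r8 m[φ7→cld] = [7, 9, 2]
r8 m[rain→φ0] = [2, 1, 8]
r8 m[rain→φ3] = [10950184, 6361096, 9291352]
r8 m[wind→φ2] = [1, 1, 1]
r8 m[sprk→φ0] = [154, 15, 135]
r8 m[sprk→φ2] = [3440780, 384328, 1408680]
r8 m[sprk→φ4] = [10813880, 5764920, 2347800]
r8 m[ice→φ1] = [1, 9, 1]
r8 m[ice→φ6] = [6471406, 9644356, 9321670]
r8 m[cld→φ0] = [840, 5292, 448]
r8 m[cld→φ1] = [179606, 1004220, 266480]
r8 m[cld→φ5] = [5388180, 12050640, 932680]
r8 m[cld→φ7] = [1539480, 9372720, 3730720]
fixed point reached at round 8
b[rain] = ⊗ incoming = [21900368, 6361096, 74330816]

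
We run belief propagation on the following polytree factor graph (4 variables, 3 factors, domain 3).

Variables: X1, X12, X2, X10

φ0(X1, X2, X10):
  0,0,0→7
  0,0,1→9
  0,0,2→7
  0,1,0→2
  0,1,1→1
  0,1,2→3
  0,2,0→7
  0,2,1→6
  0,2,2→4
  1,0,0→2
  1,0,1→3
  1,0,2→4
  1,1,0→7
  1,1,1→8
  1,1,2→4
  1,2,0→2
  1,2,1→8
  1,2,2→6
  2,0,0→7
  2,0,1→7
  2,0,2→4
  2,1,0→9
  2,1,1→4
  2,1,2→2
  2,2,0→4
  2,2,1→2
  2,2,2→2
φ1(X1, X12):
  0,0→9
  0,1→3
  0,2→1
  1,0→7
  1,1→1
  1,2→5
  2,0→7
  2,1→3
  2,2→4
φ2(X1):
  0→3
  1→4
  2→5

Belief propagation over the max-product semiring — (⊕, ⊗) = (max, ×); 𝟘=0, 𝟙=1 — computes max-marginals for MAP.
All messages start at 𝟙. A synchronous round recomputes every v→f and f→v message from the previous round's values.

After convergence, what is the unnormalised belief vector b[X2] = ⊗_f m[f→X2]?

b[X2] = [245, 315, 224]

init: all messages = 𝟙 over 3 values
r1 m[φ0→X1] = [9, 8, 9]
r1 m[φ0→X2] = [9, 9, 8]
r1 m[φ0→X10] = [9, 9, 7]
r1 m[φ1→X1] = [9, 7, 7]
r1 m[φ1→X12] = [9, 3, 5]
r1 m[φ2→X1] = [3, 4, 5]
r1 m[X1→φ0] = [1, 1, 1]
r1 m[X1→φ1] = [1, 1, 1]
r1 m[X1→φ2] = [1, 1, 1]
r1 m[X12→φ1] = [1, 1, 1]
r1 m[X2→φ0] = [1, 1, 1]
r1 m[X10→φ0] = [1, 1, 1]
r2 m[φ0→X1] = [9, 8, 9]
r2 m[φ0→X2] = [9, 9, 8]
r2 m[φ0→X10] = [9, 9, 7]
r2 m[φ1→X1] = [9, 7, 7]
r2 m[φ1→X12] = [9, 3, 5]
r2 m[φ2→X1] = [3, 4, 5]
r2 m[X1→φ0] = [27, 28, 35]
r2 m[X1→φ1] = [27, 32, 45]
r2 m[X1→φ2] = [81, 56, 63]
r2 m[X12→φ1] = [1, 1, 1]
r2 m[X2→φ0] = [1, 1, 1]
r2 m[X10→φ0] = [1, 1, 1]
r3 m[φ0→X1] = [9, 8, 9]
r3 m[φ0→X2] = [245, 315, 224]
r3 m[φ0→X10] = [315, 245, 189]
r3 m[φ1→X1] = [9, 7, 7]
r3 m[φ1→X12] = [315, 135, 180]
r3 m[φ2→X1] = [3, 4, 5]
r3 m[X1→φ0] = [27, 28, 35]
r3 m[X1→φ1] = [27, 32, 45]
r3 m[X1→φ2] = [81, 56, 63]
r3 m[X12→φ1] = [1, 1, 1]
r3 m[X2→φ0] = [1, 1, 1]
r3 m[X10→φ0] = [1, 1, 1]
r4 m[φ0→X1] = [9, 8, 9]
r4 m[φ0→X2] = [245, 315, 224]
r4 m[φ0→X10] = [315, 245, 189]
r4 m[φ1→X1] = [9, 7, 7]
r4 m[φ1→X12] = [315, 135, 180]
r4 m[φ2→X1] = [3, 4, 5]
r4 m[X1→φ0] = [27, 28, 35]
r4 m[X1→φ1] = [27, 32, 45]
r4 m[X1→φ2] = [81, 56, 63]
r4 m[X12→φ1] = [1, 1, 1]
r4 m[X2→φ0] = [1, 1, 1]
r4 m[X10→φ0] = [1, 1, 1]
fixed point reached at round 4
b[X2] = ⊗ incoming = [245, 315, 224]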